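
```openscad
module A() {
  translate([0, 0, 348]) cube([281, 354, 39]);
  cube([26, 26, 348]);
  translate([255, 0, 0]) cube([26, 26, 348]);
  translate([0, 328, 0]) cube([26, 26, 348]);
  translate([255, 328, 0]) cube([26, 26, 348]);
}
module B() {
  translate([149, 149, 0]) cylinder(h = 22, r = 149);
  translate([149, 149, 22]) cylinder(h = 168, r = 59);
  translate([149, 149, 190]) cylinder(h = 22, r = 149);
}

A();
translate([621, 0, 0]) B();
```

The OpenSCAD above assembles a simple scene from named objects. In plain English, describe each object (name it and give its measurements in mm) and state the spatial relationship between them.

A is a four-legged stool. The seat is a 281×354×39 mm slab whose top surface is at z = 387 mm; four square legs, each 26×26 mm in cross-section, run from the floor (z = 0) to the underside of the seat, each flush with a corner of the seat.

B is a spool: two coaxial disc flanges of radius 149 mm and thickness 22 mm, joined by a core cylinder of radius 59 mm and height 168 mm. The lower flange rests on z = 0 and the three cylinders share a vertical axis.

The spool is on the floor beside the stool on its +x side.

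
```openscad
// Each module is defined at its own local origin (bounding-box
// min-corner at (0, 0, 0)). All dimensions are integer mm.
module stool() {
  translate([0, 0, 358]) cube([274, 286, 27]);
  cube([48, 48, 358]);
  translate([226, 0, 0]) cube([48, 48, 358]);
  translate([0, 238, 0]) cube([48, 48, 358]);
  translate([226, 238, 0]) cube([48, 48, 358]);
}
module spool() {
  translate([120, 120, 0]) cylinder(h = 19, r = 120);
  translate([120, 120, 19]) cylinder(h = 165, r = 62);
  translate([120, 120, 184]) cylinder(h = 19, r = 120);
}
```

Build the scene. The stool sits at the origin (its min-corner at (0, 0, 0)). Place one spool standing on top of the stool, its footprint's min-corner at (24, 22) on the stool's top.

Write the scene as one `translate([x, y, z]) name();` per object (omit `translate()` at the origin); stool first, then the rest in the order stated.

stool();
translate([24, 22, 385]) spool();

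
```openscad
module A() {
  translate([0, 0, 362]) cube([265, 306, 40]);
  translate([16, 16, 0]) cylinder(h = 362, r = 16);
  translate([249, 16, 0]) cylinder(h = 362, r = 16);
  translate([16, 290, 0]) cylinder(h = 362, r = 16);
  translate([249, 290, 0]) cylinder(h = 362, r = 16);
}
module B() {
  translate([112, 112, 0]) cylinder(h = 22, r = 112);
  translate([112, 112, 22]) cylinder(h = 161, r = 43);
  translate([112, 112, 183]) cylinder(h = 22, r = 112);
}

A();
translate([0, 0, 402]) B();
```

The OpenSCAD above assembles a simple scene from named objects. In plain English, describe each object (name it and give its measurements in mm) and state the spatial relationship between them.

A is a simple wooden stool: a rectangular seat 265 mm (x) by 306 mm (y), 40 mm thick, top face at z = 402 mm, on four round legs, each 32 mm in diameter. The legs rest on z = 0, each leg's axis is inset half a diameter from the nearest pair of seat edges (so the leg's bounding box is flush with the corner).

B is a spool: two coaxial disc flanges of radius 112 mm and thickness 22 mm, joined by a core cylinder of radius 43 mm and height 161 mm. The lower flange rests on z = 0 and the three cylinders share a vertical axis.

The spool is on top of the stool.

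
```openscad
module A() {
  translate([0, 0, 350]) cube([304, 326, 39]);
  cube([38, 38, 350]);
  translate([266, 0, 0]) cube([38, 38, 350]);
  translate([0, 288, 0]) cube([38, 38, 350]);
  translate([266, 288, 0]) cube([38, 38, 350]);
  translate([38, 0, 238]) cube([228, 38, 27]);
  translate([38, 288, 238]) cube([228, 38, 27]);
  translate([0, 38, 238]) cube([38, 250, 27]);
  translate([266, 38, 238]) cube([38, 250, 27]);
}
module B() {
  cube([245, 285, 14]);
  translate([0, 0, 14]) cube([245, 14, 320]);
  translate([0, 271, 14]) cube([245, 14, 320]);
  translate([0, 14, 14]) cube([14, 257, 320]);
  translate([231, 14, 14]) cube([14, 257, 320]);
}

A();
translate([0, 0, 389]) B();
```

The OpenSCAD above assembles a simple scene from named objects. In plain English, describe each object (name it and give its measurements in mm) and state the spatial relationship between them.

A is a four-legged stool. The seat is 304×326 mm, 39 mm thick, top at z = 389 mm. It stands on four square legs, each 38×38 mm in cross-section, from z = 0 to the seat underside, each flush with a corner of the seat. Four stretchers, 38 mm wide and 27 mm tall, connect adjacent legs with their undersides at z = 238 mm, each running between the inner faces of the legs it joins and aligned with the legs' outer faces on the other axis.

B is an open-topped rectangular box: outside dimensions 245×285×334 mm, with a uniform wall and base thickness of 14 mm. The base is a full 245×285 slab on the floor; four walls sit on top of the base. The front and back walls (the −y and +y sides) span the full width; the two side walls fit between them.

The open box is on top of the stool.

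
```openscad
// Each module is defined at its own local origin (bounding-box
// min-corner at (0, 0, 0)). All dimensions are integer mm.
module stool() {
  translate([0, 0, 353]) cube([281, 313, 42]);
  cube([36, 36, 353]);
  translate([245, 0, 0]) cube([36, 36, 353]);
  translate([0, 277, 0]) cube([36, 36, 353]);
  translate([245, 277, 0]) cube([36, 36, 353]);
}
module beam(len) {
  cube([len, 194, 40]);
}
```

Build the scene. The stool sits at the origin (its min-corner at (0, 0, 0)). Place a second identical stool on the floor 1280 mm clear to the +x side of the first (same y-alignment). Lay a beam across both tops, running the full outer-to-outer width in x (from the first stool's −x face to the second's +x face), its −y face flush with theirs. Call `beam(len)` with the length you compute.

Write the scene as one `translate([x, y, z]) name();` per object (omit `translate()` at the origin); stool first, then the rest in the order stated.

stool();
translate([1561, 0, 0]) stool();
translate([0, 0, 395]) beam(1842);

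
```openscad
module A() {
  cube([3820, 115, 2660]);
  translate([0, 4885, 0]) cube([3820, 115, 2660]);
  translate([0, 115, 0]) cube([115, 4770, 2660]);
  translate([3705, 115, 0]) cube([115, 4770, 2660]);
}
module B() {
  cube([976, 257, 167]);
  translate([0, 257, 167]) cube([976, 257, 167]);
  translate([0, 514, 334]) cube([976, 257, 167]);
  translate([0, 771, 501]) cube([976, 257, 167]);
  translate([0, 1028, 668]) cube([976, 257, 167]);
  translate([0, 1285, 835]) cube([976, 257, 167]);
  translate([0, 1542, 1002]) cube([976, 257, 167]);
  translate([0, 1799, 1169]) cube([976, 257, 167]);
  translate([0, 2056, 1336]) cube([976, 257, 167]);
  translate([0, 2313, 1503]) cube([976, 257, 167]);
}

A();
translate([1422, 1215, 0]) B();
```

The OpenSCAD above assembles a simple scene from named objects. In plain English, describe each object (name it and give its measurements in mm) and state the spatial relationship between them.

A is a box-shaped house frame (walls only): outside footprint 3820×5000 mm, wall height 2660 mm, wall thickness 115 mm. The two y-facing walls run the full x-width; the two x-facing walls fit between the inner faces of the y-facing walls.

B is a straight staircase of 10 solid steps. Each step is 976 mm wide (x), 257 mm deep (y, the going) and 167 mm tall (the rise). The first step rests on the floor; each subsequent step sits one going further in +y and one rise higher in +z, directly behind and above the previous step with no overlap.

The staircase sits inside the house frame, centred.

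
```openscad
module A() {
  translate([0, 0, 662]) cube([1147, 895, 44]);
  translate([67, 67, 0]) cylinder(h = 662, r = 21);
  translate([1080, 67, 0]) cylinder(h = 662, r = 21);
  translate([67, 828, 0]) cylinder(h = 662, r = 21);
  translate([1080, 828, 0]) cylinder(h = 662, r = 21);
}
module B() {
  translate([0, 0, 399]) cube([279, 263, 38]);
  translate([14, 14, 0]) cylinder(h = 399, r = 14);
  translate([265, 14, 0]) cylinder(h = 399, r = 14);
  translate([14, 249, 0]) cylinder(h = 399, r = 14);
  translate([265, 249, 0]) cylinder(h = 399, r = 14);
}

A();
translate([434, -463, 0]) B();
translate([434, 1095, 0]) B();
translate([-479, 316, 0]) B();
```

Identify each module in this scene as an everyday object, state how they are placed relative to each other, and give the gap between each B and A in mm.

A is a table. B is a stool. Three stools sit around the table at the −y, +y, −x sides. The gap between each stool and the table is 200 mm.

Each stool's nearest face is 200 mm from the table's bounding box.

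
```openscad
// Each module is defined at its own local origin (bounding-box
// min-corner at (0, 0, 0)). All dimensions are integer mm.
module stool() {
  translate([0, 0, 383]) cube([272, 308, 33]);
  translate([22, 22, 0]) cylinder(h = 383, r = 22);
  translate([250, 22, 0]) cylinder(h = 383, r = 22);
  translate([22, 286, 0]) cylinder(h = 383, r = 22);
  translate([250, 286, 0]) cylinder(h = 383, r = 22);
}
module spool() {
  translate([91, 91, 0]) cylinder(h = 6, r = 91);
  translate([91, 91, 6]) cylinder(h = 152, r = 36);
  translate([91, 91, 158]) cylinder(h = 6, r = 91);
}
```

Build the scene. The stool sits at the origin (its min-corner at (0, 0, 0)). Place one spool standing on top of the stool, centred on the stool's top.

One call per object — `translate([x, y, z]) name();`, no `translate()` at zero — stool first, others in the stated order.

stool();
translate([45, 63, 416]) spool();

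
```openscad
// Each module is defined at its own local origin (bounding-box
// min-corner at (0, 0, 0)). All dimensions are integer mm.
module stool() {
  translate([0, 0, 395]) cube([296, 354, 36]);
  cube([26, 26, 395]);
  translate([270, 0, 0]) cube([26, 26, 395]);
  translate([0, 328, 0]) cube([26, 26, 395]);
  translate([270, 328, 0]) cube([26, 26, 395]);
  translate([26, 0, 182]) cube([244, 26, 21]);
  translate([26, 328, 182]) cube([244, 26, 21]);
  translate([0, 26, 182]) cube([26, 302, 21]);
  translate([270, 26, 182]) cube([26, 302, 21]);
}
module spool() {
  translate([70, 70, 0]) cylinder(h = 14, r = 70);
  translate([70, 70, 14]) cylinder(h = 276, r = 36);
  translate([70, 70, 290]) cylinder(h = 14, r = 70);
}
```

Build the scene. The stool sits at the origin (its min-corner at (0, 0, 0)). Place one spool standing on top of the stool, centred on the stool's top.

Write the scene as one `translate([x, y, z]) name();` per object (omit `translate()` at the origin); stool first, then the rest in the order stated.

stool();
translate([78, 107, 431]) spool();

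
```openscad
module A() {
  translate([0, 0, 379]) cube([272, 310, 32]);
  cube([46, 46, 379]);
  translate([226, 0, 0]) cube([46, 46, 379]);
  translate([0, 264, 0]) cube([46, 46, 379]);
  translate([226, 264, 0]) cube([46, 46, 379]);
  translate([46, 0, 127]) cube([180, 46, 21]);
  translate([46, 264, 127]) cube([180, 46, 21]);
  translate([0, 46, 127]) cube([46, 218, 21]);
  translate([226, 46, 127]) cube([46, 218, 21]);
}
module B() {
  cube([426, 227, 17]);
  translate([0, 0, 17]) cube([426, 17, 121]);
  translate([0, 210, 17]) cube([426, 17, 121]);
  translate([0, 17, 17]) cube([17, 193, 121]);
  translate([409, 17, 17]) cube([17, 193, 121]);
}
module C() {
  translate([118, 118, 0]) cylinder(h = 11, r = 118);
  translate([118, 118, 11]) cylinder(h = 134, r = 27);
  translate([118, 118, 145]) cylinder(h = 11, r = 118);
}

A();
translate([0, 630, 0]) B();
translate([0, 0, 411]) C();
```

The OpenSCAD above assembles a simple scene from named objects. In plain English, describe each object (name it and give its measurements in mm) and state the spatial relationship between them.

A is a four-legged stool. The seat is 272×310 mm, 32 mm thick, top at z = 411 mm. It stands on four square legs, each 46×46 mm in cross-section, from z = 0 to the seat underside, each flush with a corner of the seat. Four stretchers, 46 mm wide and 21 mm tall, connect adjacent legs with their undersides at z = 127 mm, each running between the inner faces of the legs it joins and aligned with the legs' outer faces on the other axis.

B is an open-topped rectangular box: outside dimensions 426×227×138 mm, with a uniform wall and base thickness of 17 mm. The base is a full 426×227 slab on the floor; four walls sit on top of the base. The front and back walls (the −y and +y sides) span the full width; the two side walls fit between them.

C is a spool: two coaxial disc flanges of radius 118 mm and thickness 11 mm, joined by a core cylinder of radius 27 mm and height 134 mm. The lower flange rests on z = 0 and the three cylinders share a vertical axis.

The open box is on the floor beside the stool on its +y side. The spool is on top of the stool.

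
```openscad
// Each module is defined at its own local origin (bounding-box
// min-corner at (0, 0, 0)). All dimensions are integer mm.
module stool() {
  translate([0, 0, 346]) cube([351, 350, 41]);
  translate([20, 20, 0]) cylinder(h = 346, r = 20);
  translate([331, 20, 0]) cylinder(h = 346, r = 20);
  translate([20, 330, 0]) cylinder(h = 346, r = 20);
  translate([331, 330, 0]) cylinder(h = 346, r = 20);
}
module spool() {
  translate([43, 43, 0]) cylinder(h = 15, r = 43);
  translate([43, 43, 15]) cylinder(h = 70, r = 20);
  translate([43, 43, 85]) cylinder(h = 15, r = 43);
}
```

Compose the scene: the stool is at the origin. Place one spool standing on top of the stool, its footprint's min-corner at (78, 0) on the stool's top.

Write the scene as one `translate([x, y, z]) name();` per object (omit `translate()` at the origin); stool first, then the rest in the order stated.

stool();
translate([78, 0, 387]) spool();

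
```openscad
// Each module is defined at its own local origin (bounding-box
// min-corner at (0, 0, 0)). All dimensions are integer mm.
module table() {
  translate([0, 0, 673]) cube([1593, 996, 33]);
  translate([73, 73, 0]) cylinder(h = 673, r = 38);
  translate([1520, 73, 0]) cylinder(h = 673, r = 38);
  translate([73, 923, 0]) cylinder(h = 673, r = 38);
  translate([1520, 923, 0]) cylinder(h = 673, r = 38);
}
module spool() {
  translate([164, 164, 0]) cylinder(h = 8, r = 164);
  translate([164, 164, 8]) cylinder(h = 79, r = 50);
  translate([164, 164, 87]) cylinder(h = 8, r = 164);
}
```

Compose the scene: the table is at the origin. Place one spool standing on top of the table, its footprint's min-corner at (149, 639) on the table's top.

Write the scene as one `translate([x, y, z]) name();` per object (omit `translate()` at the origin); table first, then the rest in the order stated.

table();
translate([149, 639, 706]) spool();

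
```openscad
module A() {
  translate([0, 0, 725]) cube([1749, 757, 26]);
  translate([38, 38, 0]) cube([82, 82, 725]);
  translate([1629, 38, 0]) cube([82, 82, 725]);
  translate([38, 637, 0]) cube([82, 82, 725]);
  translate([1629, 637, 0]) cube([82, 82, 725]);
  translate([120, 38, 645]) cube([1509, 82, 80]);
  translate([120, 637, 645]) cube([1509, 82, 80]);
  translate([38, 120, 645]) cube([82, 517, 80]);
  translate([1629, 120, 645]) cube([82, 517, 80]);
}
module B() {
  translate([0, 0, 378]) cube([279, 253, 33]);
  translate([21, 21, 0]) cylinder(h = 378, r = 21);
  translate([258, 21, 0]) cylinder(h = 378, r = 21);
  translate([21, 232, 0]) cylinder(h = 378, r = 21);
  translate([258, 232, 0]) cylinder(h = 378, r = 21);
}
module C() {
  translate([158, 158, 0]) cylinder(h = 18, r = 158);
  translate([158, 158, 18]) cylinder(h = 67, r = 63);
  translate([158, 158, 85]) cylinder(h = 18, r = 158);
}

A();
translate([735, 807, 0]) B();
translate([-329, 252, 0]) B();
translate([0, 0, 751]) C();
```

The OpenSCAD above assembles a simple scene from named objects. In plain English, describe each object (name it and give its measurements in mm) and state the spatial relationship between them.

A is a table: top 1749 mm (x) × 757 mm (y), 26 mm thick, upper face at z = 751 mm, on four 82×82 mm square legs, each inset 38 mm from the nearest pair of top edges, running from z = 0 to the bottom of the top. Four apron rails, 82 mm thick and 80 mm tall, run between adjacent legs with their top edges flush with the underside of the top and their outer faces flush with the legs' outer faces.

B is a simple wooden stool: a rectangular seat 279 mm (x) by 253 mm (y), 33 mm thick, top face at z = 411 mm, on four round legs, each 42 mm in diameter. The legs rest on z = 0, each leg's axis is inset half a diameter from the nearest pair of seat edges (so the leg's bounding box is flush with the corner).

C is a spool: two coaxial disc flanges of radius 158 mm and thickness 18 mm, joined by a core cylinder of radius 63 mm and height 67 mm. The lower flange rests on z = 0 and the three cylinders share a vertical axis.

Two stools sit around the table at the +y, −x sides. The spool is on top of the table.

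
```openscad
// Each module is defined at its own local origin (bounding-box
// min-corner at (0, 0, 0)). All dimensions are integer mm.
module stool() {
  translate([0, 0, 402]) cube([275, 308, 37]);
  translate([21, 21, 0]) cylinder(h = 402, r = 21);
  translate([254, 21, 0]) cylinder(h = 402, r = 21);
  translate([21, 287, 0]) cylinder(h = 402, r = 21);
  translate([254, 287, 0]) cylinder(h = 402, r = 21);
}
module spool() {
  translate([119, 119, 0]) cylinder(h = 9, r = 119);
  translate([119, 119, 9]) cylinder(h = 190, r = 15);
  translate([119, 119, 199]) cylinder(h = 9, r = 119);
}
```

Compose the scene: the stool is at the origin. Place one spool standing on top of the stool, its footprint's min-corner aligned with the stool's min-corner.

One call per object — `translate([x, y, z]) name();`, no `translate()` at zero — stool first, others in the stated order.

stool();
translate([0, 0, 439]) spool();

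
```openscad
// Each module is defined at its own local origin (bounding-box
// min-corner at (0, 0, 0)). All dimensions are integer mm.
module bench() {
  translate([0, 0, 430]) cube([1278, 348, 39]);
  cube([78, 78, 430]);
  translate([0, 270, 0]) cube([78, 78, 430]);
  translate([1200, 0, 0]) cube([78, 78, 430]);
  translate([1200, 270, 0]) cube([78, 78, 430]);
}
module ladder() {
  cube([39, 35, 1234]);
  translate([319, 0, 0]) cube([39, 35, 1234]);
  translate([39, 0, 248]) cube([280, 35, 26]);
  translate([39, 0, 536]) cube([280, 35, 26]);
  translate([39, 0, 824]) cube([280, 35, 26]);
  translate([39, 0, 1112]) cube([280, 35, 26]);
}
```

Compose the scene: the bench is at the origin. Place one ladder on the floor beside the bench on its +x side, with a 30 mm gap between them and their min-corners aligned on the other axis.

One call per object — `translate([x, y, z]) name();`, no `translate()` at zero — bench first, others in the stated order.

bench();
translate([1308, 0, 0]) ladder();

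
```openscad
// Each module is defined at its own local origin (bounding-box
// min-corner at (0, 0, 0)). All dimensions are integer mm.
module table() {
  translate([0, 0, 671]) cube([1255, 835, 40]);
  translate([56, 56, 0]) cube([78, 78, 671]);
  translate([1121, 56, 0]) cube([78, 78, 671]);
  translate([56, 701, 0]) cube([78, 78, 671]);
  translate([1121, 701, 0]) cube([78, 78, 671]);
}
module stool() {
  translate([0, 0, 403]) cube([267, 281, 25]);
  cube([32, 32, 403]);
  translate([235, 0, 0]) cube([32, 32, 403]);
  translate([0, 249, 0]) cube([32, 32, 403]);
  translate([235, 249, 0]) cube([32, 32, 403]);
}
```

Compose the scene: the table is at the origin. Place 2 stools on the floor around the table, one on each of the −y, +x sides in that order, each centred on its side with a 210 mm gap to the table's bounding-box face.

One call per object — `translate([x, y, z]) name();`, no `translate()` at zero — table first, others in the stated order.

table();
translate([494, -491, 0]) stool();
translate([1465, 277, 0]) stool();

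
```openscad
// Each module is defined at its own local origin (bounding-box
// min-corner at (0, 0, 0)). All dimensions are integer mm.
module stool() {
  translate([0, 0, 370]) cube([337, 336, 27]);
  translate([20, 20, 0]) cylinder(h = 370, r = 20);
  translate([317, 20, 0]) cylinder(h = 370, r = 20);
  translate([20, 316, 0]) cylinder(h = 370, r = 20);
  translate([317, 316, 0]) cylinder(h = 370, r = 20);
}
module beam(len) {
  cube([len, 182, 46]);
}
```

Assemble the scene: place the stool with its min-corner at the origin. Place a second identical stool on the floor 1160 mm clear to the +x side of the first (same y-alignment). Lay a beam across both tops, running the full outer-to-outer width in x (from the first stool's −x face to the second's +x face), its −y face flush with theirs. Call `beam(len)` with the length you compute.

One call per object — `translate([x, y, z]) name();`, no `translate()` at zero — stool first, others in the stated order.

stool();
translate([1497, 0, 0]) stool();
translate([0, 0, 397]) beam(1834);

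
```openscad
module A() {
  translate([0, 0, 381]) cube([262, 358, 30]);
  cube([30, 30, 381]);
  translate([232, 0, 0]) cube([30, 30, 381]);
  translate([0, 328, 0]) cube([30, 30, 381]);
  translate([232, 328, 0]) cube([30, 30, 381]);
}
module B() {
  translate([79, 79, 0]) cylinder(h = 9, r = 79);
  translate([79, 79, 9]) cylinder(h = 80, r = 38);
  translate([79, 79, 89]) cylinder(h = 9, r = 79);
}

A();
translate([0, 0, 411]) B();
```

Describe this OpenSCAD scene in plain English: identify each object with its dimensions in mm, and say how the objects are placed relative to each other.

A is a four-legged stool. The seat is a 262×358×30 mm slab whose top surface is at z = 411 mm; four square legs, each 30×30 mm in cross-section, run from the floor (z = 0) to the underside of the seat, each flush with a corner of the seat.

B is a spool: two coaxial disc flanges of radius 79 mm and thickness 9 mm, joined by a core cylinder of radius 38 mm and height 80 mm. The lower flange rests on z = 0 and the three cylinders share a vertical axis.

The spool is on top of the stool.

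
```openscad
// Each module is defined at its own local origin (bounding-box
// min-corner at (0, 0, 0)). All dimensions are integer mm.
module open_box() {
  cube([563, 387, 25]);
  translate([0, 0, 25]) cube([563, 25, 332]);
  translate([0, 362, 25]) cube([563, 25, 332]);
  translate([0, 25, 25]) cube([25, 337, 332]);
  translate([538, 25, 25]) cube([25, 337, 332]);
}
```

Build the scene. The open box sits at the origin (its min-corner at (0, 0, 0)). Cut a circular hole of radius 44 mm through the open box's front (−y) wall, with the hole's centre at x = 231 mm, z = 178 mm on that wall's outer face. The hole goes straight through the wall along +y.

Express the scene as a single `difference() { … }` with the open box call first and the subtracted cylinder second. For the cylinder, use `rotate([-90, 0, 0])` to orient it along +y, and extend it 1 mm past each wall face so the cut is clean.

difference() {
  open_box();
  translate([231, -1, 178]) rotate([-90, 0, 0]) cylinder(h = 27, r = 44);
}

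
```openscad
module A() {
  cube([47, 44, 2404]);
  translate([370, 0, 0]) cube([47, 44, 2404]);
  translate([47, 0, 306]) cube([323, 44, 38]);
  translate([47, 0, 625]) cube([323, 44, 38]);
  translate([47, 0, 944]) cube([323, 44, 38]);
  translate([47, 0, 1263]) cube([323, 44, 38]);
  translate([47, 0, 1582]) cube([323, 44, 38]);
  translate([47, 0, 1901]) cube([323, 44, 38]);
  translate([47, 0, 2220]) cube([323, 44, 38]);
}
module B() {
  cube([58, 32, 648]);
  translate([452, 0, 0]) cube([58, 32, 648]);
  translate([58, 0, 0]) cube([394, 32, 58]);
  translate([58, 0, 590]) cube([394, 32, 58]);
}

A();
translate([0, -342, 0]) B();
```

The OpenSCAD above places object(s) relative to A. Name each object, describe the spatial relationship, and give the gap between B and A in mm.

A is a ladder. B is a picture frame. The picture frame is on the floor beside the ladder on its −y side. The gap between the picture frame and the ladder is 310 mm.

The picture frame's nearest face is 310 mm from the ladder's −y face.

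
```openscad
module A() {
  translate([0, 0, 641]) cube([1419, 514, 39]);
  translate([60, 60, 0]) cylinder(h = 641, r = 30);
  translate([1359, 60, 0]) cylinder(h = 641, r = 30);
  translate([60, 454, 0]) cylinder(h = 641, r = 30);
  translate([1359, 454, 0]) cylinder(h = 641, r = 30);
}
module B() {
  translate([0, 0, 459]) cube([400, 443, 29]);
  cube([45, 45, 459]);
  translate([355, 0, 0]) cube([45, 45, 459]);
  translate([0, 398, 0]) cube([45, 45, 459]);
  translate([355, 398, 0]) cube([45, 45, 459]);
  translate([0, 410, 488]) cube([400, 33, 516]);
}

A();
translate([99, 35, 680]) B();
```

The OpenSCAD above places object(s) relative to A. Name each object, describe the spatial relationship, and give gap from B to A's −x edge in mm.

A is a table. B is a chair. The chair is on top of the table. The gap from the chair to the table's −x edge is 99 mm.

The chair's min-x is at 99; the table's min-x is 0; gap = 99 mm.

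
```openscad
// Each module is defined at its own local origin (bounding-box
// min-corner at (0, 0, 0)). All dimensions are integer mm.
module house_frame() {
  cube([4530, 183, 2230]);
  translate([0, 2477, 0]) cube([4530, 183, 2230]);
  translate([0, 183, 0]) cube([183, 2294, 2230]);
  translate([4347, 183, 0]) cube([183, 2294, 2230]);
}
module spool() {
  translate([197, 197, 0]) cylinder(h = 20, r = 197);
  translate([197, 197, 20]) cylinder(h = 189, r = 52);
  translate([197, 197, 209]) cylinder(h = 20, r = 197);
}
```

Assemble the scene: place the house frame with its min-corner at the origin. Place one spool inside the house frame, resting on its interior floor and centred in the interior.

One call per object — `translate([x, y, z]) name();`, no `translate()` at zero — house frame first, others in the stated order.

house_frame();
translate([2068, 1133, 0]) spool();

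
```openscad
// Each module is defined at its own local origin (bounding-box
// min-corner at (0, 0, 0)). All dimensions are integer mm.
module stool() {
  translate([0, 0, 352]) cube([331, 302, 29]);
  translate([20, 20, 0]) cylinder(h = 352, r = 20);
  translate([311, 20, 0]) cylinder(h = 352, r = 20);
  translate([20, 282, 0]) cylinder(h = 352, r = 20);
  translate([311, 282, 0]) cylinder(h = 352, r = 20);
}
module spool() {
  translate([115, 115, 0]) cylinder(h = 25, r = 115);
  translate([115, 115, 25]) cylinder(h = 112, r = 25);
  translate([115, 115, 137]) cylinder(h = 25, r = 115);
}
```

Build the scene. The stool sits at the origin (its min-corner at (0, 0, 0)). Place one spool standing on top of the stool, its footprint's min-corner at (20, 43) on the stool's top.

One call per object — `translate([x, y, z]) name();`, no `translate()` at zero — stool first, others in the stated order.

stool();
translate([20, 43, 381]) spool();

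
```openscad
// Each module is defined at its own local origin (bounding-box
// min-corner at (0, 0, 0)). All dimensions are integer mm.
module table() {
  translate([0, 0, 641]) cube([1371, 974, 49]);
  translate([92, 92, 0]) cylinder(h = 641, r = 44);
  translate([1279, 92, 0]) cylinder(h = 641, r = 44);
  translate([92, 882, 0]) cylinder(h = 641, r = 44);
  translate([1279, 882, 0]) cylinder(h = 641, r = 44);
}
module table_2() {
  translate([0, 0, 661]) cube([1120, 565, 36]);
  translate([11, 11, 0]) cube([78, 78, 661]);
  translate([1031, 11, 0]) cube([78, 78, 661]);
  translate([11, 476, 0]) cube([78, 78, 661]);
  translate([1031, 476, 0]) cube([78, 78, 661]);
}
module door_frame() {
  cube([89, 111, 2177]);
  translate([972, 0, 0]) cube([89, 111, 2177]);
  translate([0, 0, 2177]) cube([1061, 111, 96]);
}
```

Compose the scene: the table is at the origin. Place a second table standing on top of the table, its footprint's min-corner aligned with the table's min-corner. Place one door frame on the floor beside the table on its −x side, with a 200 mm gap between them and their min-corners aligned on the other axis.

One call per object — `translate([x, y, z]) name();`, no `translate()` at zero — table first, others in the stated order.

table();
translate([0, 0, 690]) table_2();
translate([-1261, 0, 0]) door_frame();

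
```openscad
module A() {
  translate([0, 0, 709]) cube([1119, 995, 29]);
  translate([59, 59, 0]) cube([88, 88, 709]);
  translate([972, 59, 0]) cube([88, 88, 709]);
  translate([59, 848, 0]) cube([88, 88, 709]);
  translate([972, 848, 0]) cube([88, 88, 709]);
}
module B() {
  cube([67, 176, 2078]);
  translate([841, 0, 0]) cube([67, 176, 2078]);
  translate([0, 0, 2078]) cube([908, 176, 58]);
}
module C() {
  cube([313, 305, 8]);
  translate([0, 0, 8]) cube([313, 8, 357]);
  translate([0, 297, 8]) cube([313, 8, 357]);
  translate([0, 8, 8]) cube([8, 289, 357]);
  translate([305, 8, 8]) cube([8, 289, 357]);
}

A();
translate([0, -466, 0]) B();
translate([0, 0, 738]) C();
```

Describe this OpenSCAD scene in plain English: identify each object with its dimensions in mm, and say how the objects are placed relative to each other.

A is a table with a 1119×995 mm rectangular top, 29 mm thick, top surface at z = 738 mm, supported by four 88×88 mm square legs, each inset 59 mm from the nearest pair of top edges, running from the floor.

B is a rectangular door frame: two vertical jambs of 67×176 mm section, 2078 mm tall, with a clear opening 774 mm wide between their inner faces. A header 58 mm tall and 176 mm deep lies on top of the jambs and spans the full outside width.

C is an open-topped rectangular box: outside dimensions 313×305×365 mm, with a uniform wall and base thickness of 8 mm. The base is a full 313×305 slab on the floor; four walls sit on top of the base. The front and back walls (the −y and +y sides) span the full width; the two side walls fit between them.

The door frame is on the floor beside the table on its −y side. The open box is on top of the table.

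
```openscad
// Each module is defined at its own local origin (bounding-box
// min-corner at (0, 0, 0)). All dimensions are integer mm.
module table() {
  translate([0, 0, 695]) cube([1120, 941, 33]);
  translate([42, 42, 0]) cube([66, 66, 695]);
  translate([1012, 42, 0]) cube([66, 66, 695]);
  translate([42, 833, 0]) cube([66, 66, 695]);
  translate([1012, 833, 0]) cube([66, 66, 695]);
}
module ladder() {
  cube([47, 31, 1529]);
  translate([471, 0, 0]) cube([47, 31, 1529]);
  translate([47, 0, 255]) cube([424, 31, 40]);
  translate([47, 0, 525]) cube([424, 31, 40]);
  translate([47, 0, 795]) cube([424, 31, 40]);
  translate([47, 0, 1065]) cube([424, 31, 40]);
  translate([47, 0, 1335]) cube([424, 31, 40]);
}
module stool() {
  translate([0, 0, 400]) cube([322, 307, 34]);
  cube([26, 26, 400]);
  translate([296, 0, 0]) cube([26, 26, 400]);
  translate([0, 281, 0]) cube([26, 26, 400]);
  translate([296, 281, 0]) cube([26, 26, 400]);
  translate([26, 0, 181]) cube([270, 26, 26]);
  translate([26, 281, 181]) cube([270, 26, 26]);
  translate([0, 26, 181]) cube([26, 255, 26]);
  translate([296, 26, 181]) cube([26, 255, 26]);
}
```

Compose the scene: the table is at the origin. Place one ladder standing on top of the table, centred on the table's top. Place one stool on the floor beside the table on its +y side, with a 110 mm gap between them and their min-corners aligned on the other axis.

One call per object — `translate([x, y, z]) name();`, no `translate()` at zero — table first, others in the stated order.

table();
translate([301, 455, 728]) ladder();
translate([0, 1051, 0]) stool();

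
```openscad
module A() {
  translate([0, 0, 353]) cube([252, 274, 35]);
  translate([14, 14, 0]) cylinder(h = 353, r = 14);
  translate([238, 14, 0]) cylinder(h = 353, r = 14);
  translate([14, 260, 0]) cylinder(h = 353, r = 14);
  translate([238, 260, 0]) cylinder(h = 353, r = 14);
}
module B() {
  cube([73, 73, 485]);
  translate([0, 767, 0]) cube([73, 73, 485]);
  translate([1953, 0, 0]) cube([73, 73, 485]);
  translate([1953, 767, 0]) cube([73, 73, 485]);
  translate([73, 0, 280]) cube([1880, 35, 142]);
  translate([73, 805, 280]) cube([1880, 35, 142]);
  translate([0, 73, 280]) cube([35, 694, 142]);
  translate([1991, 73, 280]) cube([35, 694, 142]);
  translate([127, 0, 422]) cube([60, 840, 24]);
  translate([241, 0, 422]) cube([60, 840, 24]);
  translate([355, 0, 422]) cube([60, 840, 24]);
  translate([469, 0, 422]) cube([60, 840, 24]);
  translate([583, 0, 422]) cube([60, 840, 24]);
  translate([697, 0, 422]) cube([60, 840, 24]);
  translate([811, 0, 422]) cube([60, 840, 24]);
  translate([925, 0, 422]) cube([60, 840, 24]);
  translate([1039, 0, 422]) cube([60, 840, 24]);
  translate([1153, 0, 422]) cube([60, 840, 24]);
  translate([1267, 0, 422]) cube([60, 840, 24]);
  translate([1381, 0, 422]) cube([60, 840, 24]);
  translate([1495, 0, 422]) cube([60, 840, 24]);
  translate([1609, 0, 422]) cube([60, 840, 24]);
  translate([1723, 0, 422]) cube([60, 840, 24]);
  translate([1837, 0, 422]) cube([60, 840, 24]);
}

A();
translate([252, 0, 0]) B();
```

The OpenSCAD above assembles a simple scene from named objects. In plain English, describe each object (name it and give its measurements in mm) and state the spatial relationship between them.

A is a four-legged stool. The seat is 252×274 mm, 35 mm thick, top at z = 388 mm. It stands on four round legs, each 28 mm in diameter, from z = 0 to the seat underside, each leg's axis is inset half a diameter from the nearest pair of seat edges (so the leg's bounding box is flush with the corner).

B is a bed frame 2026 mm long (x) by 840 mm wide (y). Four 73×73 mm corner posts, 485 mm tall, at the corners of the footprint. Four rails of 35 mm thickness and 142 mm height run between adjacent posts with their undersides at z = 280 mm, their outer faces flush with the outside of the frame (the two x-running rails run between the posts' inner faces; the two y-running rails run between the posts' inner faces). 16 slats, each 60 mm wide (x) and 24 mm thick, lie across the top of the two x-running rails, running the full 840 mm width of the frame in y; the slats are evenly spaced along x between the inner faces of the end posts with equal gaps (rounded down to the nearest mm) at the −x end and between each pair — any rounding remainder accumulates at the +x end.

The bed frame is against the stool's +x side, with their −y faces flush.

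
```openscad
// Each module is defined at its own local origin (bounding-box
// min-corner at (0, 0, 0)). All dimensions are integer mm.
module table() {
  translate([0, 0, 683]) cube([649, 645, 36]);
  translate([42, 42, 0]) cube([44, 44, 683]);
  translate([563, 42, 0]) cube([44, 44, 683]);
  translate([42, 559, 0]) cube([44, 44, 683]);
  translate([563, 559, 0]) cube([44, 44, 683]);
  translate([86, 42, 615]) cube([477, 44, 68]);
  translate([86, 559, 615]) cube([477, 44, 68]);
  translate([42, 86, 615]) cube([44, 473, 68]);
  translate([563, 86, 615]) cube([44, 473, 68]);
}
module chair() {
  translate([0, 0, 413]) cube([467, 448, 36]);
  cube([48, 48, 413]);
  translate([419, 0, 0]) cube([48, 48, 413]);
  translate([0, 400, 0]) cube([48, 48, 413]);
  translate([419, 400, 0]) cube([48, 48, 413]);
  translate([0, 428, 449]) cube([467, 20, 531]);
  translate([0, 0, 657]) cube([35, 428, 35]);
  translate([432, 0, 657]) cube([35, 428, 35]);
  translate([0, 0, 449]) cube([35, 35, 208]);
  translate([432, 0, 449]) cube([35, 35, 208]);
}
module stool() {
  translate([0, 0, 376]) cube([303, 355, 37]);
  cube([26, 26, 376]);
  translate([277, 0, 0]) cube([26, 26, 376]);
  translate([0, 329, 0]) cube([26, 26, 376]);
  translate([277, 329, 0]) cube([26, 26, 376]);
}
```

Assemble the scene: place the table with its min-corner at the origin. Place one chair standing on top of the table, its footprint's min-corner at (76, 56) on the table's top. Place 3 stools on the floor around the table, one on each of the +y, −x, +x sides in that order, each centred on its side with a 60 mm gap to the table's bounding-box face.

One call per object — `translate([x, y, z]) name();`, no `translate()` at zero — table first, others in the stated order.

table();
translate([76, 56, 719]) chair();
translate([173, 705, 0]) stool();
translate([-363, 145, 0]) stool();
translate([709, 145, 0]) stool();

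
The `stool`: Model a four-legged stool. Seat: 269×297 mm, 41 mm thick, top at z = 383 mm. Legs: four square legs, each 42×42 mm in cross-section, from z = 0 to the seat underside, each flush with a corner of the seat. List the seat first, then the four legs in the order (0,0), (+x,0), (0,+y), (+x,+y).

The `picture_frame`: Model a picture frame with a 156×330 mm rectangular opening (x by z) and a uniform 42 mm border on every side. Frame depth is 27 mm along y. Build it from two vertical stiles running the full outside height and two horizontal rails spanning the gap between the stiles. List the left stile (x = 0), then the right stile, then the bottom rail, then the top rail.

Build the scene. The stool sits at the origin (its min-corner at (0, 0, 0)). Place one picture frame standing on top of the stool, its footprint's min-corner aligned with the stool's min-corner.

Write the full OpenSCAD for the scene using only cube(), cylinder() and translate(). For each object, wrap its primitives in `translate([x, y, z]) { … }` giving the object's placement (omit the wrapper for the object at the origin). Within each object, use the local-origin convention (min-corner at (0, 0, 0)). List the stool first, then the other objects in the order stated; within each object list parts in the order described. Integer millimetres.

translate([0, 0, 342]) cube([269, 297, 41]);
cube([42, 42, 342]);
translate([227, 0, 0]) cube([42, 42, 342]);
translate([0, 255, 0]) cube([42, 42, 342]);
translate([227, 255, 0]) cube([42, 42, 342]);
translate([0, 0, 383]) {
  cube([42, 27, 414]);
  translate([198, 0, 0]) cube([42, 27, 414]);
  translate([42, 0, 0]) cube([156, 27, 42]);
  translate([42, 0, 372]) cube([156, 27, 42]);
}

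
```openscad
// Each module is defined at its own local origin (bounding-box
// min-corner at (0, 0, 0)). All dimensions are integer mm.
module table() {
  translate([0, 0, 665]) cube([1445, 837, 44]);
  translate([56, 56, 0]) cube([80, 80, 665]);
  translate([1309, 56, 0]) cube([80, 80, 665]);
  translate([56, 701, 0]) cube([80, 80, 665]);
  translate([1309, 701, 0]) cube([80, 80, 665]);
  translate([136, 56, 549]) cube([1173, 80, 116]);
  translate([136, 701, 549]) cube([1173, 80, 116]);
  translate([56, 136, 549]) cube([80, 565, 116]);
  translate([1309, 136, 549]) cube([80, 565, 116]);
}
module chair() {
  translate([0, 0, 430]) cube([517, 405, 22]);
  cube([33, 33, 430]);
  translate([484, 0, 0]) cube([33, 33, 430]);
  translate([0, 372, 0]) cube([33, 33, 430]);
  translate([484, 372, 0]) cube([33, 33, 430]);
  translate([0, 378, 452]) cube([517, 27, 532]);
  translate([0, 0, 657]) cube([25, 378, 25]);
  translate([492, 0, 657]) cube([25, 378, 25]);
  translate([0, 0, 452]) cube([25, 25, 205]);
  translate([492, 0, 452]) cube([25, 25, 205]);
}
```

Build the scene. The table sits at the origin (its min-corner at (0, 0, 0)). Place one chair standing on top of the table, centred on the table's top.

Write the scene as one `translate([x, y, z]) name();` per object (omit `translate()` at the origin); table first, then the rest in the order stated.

table();
translate([464, 216, 709]) chair();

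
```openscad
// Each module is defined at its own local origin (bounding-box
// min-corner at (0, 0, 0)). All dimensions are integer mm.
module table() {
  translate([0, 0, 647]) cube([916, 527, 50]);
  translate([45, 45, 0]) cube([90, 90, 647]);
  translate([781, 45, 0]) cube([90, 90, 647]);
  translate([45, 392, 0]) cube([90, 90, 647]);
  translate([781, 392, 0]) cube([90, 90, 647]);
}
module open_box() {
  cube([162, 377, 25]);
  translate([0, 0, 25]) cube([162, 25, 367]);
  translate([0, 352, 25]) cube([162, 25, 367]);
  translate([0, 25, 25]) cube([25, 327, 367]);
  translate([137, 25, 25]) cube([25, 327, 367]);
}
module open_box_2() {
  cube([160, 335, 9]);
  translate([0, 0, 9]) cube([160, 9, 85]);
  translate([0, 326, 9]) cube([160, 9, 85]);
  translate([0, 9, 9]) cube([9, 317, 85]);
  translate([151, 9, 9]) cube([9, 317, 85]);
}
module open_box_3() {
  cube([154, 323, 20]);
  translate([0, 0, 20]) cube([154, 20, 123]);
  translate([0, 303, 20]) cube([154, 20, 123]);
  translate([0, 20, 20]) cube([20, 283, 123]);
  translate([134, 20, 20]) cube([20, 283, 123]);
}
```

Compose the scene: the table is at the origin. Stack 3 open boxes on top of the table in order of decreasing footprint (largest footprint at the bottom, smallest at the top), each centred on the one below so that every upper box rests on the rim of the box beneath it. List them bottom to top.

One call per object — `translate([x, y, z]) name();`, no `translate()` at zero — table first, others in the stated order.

table();
translate([377, 75, 697]) open_box();
translate([378, 96, 1089]) open_box_2();
translate([381, 102, 1183]) open_box_3();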